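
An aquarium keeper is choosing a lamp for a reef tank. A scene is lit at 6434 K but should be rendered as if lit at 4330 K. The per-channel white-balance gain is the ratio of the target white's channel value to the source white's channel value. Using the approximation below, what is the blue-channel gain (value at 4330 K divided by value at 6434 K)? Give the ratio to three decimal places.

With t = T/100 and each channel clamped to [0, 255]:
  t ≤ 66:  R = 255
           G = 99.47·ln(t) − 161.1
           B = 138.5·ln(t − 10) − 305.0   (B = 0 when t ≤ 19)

At 6434 K (t = 64.34):
  B = 138.5·ln(64.34 − 10) − 305.0 = 138.5·ln 54.34 − 305.0 = 138.5·3.9953 − 305.0 = 248.344.
At 4330 K (t = 43.3):
  B = 138.5·ln(43.3 − 10) − 305.0 = 138.5·ln 33.3 − 305.0 = 138.5·3.5056 − 305.0 = 180.520.
Gain = 180.520 / 248.344 = 0.7269 → 0.727.

0.727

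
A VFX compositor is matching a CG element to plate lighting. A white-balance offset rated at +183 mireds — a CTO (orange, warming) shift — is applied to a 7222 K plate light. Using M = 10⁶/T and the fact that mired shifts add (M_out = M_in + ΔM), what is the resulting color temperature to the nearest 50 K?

M_in = 10⁶/7222 = 138.47 mireds.
M_out = 138.47 + (+183) = 321.47 mireds.
T_out = 10⁶/321.47 = 3110.8 K → 3100 K.

3100 K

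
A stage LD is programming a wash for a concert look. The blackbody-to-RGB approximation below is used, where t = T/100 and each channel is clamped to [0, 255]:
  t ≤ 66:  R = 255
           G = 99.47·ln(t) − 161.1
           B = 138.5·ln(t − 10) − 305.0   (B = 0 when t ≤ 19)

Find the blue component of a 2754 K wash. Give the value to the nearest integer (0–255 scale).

t = 2754/100 = 27.54; the t ≤ 66 branch applies.
B = 138.5·ln(27.54 − 10) − 305.0 = 138.5·ln 17.54 − 305.0 = 138.5·2.8645 − 305.0 = 91.731.
Rounded: 92.

92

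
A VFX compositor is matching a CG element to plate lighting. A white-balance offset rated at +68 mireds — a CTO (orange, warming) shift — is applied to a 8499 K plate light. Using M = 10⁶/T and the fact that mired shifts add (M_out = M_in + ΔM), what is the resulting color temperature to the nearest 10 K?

5390 K

M_in = 10⁶/8499 = 117.66 mireds.
M_out = 117.66 + (+68) = 185.66 mireds.
T_out = 10⁶/185.66 = 5386.2 K → 5390 K.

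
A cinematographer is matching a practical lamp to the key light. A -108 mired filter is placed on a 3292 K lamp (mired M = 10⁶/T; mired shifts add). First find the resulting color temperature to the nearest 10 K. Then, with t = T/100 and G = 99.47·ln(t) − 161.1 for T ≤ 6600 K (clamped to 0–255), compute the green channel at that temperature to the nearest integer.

M_in = 10⁶/3292 = 303.77; M_out = 303.77 + (-108) = 195.77.
T_out = 10⁶/195.77 = 5108.1 K → 5110 K; t = 51.1.
G = 99.47·ln 51.1 − 161.1 = 99.47·3.9338 − 161.1 = 230.194.
Rounded: 230.

230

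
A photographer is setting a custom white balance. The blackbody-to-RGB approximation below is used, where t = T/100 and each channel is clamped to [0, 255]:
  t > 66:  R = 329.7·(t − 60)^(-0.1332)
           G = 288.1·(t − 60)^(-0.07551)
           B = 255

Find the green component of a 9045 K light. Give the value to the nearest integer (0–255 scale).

t = 9045/100 = 90.45; the t > 66 branch applies.
G = 288.1·(90.45 − 60)^(-0.07551) = 288.1·30.45^(-0.07551) = 288.1·0.77263 = 222.596.
Rounded: 223.

223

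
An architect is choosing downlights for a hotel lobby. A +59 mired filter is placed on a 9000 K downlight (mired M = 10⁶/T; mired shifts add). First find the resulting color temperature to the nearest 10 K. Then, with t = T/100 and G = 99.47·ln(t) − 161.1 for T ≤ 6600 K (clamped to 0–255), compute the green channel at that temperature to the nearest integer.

M_in = 10⁶/9000 = 111.11; M_out = 111.11 + (+59) = 170.11.
T_out = 10⁶/170.11 = 5878.5 K → 5880 K; t = 58.8.
G = 99.47·ln 58.8 − 161.1 = 99.47·4.0741 − 161.1 = 244.155.
Rounded: 244.

244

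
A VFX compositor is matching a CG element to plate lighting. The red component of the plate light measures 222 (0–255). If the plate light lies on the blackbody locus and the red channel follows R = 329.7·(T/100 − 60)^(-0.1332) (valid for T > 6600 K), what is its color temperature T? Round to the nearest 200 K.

(t − 60)^(-0.1332) = 222/329.7 = 0.67334.
t − 60 = 0.67334^(1/-0.1332) = 0.67334^(-7.508) = 19.478, so t = 79.478.
T = 100·t = 7948 K → 8000 K to the nearest 200 K.

8000 K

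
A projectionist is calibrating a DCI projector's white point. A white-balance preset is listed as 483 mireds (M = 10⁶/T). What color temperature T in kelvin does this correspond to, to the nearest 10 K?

T = 10⁶ / 483 = 2070.39 K → 2070 K.

2070 K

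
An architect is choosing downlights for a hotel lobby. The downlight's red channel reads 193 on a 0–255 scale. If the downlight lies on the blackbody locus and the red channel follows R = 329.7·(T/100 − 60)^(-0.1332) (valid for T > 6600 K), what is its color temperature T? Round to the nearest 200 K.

(t − 60)^(-0.1332) = 193/329.7 = 0.58538.
t − 60 = 0.58538^(1/-0.1332) = 0.58538^(-7.508) = 55.713, so t = 115.713.
T = 100·t = 11571 K → 11600 K to the nearest 200 K.

11600 K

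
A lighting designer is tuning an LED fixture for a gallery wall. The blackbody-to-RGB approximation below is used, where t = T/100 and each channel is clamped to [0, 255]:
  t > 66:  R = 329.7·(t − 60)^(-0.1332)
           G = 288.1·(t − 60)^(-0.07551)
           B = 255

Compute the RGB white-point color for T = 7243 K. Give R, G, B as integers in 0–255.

R=236, G=238, B=255

t = 7243/100 = 72.43; the t > 66 branch applies.
R = 329.7·(72.43 − 60)^(-0.1332) = 329.7·12.43^(-0.1332) = 329.7·0.71485 = 235.687.
G = 288.1·(72.43 − 60)^(-0.07551) = 288.1·12.43^(-0.07551) = 288.1·0.82672 = 238.177.
B = 255 by definition for t > 66.
Rounded: (236, 238, 255).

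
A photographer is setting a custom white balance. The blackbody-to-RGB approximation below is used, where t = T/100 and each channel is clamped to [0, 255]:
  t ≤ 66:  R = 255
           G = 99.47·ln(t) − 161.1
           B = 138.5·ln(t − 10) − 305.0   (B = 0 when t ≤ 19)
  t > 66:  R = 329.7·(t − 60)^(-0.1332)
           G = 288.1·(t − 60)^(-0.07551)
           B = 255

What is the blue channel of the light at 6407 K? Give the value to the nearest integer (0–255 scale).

t = 6407/100 = 64.07; the t ≤ 66 branch applies.
B = 138.5·ln(64.07 − 10) − 305.0 = 138.5·ln 54.07 − 305.0 = 138.5·3.9903 − 305.0 = 247.654.
Rounded: 248.

248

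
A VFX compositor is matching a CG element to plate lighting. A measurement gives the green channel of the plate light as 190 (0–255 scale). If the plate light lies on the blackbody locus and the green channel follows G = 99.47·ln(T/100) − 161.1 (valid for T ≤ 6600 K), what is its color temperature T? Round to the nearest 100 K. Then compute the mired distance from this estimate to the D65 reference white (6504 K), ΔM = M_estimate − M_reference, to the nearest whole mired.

+140 mireds

ln t = (190 + 161.1) / 99.47 = 3.5297.
t = e^3.5297 = 34.114.
T = 100·t = 3411 K → 3400 K to the nearest 100 K.
M_estimate = 10⁶/3400 = 294.12; M_reference = 10⁶/6504 = 153.75.
ΔM = 294.12 − 153.75 = 140.37 → +140 mireds.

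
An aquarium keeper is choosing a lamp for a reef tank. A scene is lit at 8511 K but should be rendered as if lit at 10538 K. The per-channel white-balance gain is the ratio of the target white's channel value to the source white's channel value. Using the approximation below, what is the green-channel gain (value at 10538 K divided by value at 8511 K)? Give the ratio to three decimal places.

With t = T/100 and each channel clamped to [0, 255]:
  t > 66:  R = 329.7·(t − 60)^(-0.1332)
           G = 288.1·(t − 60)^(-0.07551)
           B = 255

0.956

At 8511 K (t = 85.11):
  G = 288.1·(85.11 − 60)^(-0.07551) = 288.1·25.11^(-0.07551) = 288.1·0.78397 = 225.861.
At 10538 K (t = 105.38):
  G = 288.1·(105.38 − 60)^(-0.07551) = 288.1·45.38^(-0.07551) = 288.1·0.74970 = 215.990.
Gain = 215.990 / 225.861 = 0.9563 → 0.956.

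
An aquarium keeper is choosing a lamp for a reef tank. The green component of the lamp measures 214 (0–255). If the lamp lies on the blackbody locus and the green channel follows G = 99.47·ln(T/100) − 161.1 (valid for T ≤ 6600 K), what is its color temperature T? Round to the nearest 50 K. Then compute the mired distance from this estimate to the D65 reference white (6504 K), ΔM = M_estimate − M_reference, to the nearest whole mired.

ln t = (214 + 161.1) / 99.47 = 3.7710.
t = e^3.7710 = 43.423.
T = 100·t = 4342 K → 4350 K to the nearest 50 K.
M_estimate = 10⁶/4350 = 229.89; M_reference = 10⁶/6504 = 153.75.
ΔM = 229.89 − 153.75 = 76.13 → +76 mireds.

+76 mireds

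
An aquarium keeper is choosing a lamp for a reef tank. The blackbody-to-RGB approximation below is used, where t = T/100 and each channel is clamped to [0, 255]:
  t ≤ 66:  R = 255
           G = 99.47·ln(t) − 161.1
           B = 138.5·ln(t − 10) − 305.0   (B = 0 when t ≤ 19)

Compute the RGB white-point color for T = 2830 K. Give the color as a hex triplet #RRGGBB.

#FFAB62

t = 2830/100 = 28.3; the t ≤ 66 branch applies.
R = 255 by definition for t ≤ 66.
G = 99.47·ln 28.3 − 161.1 = 99.47·3.3429 − 161.1 = 171.414.
B = 138.5·ln(28.3 − 10) − 305.0 = 138.5·ln 18.3 − 305.0 = 138.5·2.9069 − 305.0 = 97.606.
Rounded: (255, 171, 98).
In hex: #FFAB62.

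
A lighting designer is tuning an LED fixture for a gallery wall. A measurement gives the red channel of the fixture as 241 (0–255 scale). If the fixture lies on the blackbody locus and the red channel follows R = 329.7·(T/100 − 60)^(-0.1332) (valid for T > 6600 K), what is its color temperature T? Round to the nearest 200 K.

7000 K

(t − 60)^(-0.1332) = 241/329.7 = 0.73097.
t − 60 = 0.73097^(1/-0.1332) = 0.73097^(-7.508) = 10.514, so t = 70.514.
T = 100·t = 7051 K → 7000 K to the nearest 200 K.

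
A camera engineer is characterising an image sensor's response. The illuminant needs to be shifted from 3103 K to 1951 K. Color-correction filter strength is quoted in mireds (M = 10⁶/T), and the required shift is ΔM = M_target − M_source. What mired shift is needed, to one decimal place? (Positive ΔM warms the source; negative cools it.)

M_source = 10⁶/3103 = 322.269; M_target = 10⁶/1951 = 512.558.
ΔM = 512.558 − 322.269 = 190.289 → +190.3 mireds, a warming shift.

+190.3 mireds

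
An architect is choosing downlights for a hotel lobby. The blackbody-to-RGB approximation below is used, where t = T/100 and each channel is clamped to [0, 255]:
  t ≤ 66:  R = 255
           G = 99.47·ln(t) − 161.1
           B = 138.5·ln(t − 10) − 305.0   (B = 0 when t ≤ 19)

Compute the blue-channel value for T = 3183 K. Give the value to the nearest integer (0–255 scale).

122

t = 3183/100 = 31.83; the t ≤ 66 branch applies.
B = 138.5·ln(31.83 − 10) − 305.0 = 138.5·ln 21.83 − 305.0 = 138.5·3.0833 − 305.0 = 122.035.
Rounded: 122.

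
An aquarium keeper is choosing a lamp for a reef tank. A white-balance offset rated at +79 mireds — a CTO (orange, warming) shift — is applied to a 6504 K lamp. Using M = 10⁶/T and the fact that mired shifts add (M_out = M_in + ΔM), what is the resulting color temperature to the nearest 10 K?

4300 K

M_in = 10⁶/6504 = 153.75 mireds.
M_out = 153.75 + (+79) = 232.75 mireds.
T_out = 10⁶/232.75 = 4296.4 K → 4300 K.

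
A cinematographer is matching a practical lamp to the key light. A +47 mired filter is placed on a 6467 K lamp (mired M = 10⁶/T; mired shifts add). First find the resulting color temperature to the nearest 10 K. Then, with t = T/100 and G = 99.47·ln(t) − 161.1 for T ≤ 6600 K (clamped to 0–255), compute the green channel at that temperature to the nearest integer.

M_in = 10⁶/6467 = 154.63; M_out = 154.63 + (+47) = 201.63.
T_out = 10⁶/201.63 = 4959.5 K → 4960 K; t = 49.6.
G = 99.47·ln 49.6 − 161.1 = 99.47·3.9040 − 161.1 = 227.230.
Rounded: 227.

227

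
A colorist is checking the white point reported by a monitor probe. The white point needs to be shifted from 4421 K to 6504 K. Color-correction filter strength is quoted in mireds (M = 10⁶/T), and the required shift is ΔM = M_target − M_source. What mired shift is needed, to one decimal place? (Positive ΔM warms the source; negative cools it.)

M_source = 10⁶/4421 = 226.193; M_target = 10⁶/6504 = 153.752.
ΔM = 153.752 − 226.193 = -72.442 → -72.4 mireds, a cooling shift.

-72.4 mireds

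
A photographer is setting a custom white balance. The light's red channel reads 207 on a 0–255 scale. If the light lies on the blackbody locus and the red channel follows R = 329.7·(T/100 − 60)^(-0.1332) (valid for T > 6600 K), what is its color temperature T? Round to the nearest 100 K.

(t − 60)^(-0.1332) = 207/329.7 = 0.62784.
t − 60 = 0.62784^(1/-0.1332) = 0.62784^(-7.508) = 32.933, so t = 92.933.
T = 100·t = 9293 K → 9300 K to the nearest 100 K.

9300 K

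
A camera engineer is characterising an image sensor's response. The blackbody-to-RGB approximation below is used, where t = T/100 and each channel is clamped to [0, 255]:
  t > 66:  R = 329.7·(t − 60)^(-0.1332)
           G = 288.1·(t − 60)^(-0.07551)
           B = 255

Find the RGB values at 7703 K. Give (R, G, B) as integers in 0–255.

t = 7703/100 = 77.03; the t > 66 branch applies.
R = 329.7·(77.03 − 60)^(-0.1332) = 329.7·17.03^(-0.1332) = 329.7·0.68549 = 226.007.
G = 288.1·(77.03 − 60)^(-0.07551) = 288.1·17.03^(-0.07551) = 288.1·0.80729 = 232.581.
B = 255 by definition for t > 66.
Rounded: (226, 233, 255).

(226, 233, 255)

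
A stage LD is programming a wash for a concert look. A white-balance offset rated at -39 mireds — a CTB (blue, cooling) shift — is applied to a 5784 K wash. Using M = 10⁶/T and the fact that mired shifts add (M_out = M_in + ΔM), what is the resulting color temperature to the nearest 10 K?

M_in = 10⁶/5784 = 172.89 mireds.
M_out = 172.89 + (-39) = 133.89 mireds.
T_out = 10⁶/133.89 = 7468.8 K → 7470 K.

7470 K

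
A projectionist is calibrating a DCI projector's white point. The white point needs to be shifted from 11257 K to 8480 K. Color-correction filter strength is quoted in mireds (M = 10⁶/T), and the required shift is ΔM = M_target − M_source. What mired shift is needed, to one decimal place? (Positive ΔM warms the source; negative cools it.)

+29.1 mireds

M_source = 10⁶/11257 = 88.834; M_target = 10⁶/8480 = 117.925.
ΔM = 117.925 − 88.834 = 29.091 → +29.1 mireds, a warming shift.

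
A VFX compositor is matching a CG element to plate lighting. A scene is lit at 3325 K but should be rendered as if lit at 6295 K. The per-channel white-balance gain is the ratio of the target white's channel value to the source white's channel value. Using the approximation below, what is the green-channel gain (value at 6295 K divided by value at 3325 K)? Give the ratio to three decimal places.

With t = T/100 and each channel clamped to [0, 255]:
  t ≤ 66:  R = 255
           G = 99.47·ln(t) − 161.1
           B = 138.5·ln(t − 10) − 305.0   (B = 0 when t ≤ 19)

At 3325 K (t = 33.25):
  G = 99.47·ln 33.25 − 161.1 = 99.47·3.5041 − 161.1 = 187.448.
At 6295 K (t = 62.95):
  G = 99.47·ln 62.95 − 161.1 = 99.47·4.1423 − 161.1 = 250.939.
Gain = 250.939 / 187.448 = 1.3387 → 1.339.

1.339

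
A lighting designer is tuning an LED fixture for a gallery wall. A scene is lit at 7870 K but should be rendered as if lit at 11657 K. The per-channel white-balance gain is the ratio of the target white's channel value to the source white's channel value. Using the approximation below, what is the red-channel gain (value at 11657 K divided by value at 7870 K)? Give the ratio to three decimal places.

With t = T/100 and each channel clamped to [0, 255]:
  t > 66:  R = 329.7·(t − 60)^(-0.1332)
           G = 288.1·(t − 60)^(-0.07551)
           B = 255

At 7870 K (t = 78.7):
  R = 329.7·(78.7 − 60)^(-0.1332) = 329.7·18.7^(-0.1332) = 329.7·0.67700 = 223.208.
At 11657 K (t = 116.57):
  R = 329.7·(116.57 − 60)^(-0.1332) = 329.7·56.57^(-0.1332) = 329.7·0.58419 = 192.608.
Gain = 192.608 / 223.208 = 0.8629 → 0.863.

0.863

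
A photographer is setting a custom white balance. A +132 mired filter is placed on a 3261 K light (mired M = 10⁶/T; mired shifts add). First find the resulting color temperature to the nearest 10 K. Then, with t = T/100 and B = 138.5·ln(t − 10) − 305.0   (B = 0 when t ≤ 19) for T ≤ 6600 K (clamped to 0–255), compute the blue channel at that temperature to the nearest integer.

48

M_in = 10⁶/3261 = 306.65; M_out = 306.65 + (+132) = 438.65.
T_out = 10⁶/438.65 = 2279.7 K → 2280 K; t = 22.8.
B = 138.5·ln(22.8 − 10) − 305.0 = 138.5·ln 12.8 − 305.0 = 138.5·2.5494 − 305.0 = 48.098.
Rounded: 48.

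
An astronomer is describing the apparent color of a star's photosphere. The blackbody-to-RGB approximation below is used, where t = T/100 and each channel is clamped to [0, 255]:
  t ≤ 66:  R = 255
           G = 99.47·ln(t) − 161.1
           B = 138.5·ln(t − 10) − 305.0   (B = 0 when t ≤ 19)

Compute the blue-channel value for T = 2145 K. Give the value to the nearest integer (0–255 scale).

33

t = 2145/100 = 21.45; the t ≤ 66 branch applies.
B = 138.5·ln(21.45 − 10) − 305.0 = 138.5·ln 11.45 − 305.0 = 138.5·2.4380 − 305.0 = 32.662.
Rounded: 33.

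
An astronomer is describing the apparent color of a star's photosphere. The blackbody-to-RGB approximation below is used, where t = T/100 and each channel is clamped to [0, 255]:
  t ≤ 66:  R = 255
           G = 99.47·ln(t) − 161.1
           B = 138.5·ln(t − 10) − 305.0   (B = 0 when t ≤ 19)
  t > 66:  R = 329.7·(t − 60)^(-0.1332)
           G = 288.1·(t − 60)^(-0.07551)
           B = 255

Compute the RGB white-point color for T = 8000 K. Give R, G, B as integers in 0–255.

R=221, G=230, B=255

t = 8000/100 = 80; the t > 66 branch applies.
R = 329.7·(80 − 60)^(-0.1332) = 329.7·20^(-0.1332) = 329.7·0.67097 = 221.219.
G = 288.1·(80 − 60)^(-0.07551) = 288.1·20^(-0.07551) = 288.1·0.79755 = 229.775.
B = 255 by definition for t > 66.
Rounded: (221, 230, 255).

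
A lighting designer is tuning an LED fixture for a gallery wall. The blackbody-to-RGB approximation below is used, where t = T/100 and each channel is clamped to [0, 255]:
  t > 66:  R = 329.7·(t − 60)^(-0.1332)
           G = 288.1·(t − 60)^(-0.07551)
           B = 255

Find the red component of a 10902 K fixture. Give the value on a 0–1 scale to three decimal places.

0.770

t = 10902/100 = 109.02; the t > 66 branch applies.
R = 329.7·(109.02 − 60)^(-0.1332) = 329.7·49.02^(-0.1332) = 329.7·0.59545 = 196.318.
On a 0–1 scale: 196.318/255 = 0.7699 → 0.770.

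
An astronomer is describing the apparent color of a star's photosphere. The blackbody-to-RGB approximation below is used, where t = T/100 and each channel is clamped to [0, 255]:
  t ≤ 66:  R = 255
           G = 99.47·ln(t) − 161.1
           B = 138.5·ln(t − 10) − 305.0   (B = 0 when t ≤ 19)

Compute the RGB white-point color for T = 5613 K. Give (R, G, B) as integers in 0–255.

(255, 240, 226)

t = 5613/100 = 56.13; the t ≤ 66 branch applies.
R = 255 by definition for t ≤ 66.
G = 99.47·ln 56.13 − 161.1 = 99.47·4.0277 − 161.1 = 239.532.
B = 138.5·ln(56.13 − 10) − 305.0 = 138.5·ln 46.13 − 305.0 = 138.5·3.8315 − 305.0 = 225.658.
Rounded: (255, 240, 226).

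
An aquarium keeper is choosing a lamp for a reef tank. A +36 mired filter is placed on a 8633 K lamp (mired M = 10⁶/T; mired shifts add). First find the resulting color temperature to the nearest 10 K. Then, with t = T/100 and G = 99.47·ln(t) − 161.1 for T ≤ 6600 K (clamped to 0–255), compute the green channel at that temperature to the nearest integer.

255

M_in = 10⁶/8633 = 115.83; M_out = 115.83 + (+36) = 151.83.
T_out = 10⁶/151.83 = 6586.1 K → 6590 K; t = 65.9.
G = 99.47·ln 65.9 − 161.1 = 99.47·4.1881 − 161.1 = 255.494 → clamped to 255.
Rounded: 255.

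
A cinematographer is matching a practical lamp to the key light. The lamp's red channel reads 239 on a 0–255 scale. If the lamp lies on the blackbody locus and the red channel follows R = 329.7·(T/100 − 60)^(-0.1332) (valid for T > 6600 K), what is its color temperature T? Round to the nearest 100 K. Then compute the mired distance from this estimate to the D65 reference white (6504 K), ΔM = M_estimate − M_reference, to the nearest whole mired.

(t − 60)^(-0.1332) = 239/329.7 = 0.72490.
t − 60 = 0.72490^(1/-0.1332) = 0.72490^(-7.508) = 11.193, so t = 71.193.
T = 100·t = 7119 K → 7100 K to the nearest 100 K.
M_estimate = 10⁶/7100 = 140.85; M_reference = 10⁶/6504 = 153.75.
ΔM = 140.85 − 153.75 = -12.91 → -13 mireds.

-13 mireds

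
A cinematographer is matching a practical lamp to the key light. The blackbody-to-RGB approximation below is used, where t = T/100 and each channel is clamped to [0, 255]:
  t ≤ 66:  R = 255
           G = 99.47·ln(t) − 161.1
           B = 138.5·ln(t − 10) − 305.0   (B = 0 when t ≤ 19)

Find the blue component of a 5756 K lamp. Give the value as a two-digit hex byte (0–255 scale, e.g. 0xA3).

0xE6

t = 5756/100 = 57.56; the t ≤ 66 branch applies.
B = 138.5·ln(57.56 − 10) − 305.0 = 138.5·ln 47.56 − 305.0 = 138.5·3.8620 − 305.0 = 229.886.
Rounded: 230; in hex, 0xE6.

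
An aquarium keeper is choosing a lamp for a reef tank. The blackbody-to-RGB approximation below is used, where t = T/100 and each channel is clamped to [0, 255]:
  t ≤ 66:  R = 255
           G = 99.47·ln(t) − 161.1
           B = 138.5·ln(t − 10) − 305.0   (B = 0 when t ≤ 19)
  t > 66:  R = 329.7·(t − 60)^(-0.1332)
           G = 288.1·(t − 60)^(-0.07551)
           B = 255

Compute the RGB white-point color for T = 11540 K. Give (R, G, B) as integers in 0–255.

t = 11540/100 = 115.4; the t > 66 branch applies.
R = 329.7·(115.4 − 60)^(-0.1332) = 329.7·55.4^(-0.1332) = 329.7·0.58582 = 193.145.
G = 288.1·(115.4 − 60)^(-0.07551) = 288.1·55.4^(-0.07551) = 288.1·0.73850 = 212.760.
B = 255 by definition for t > 66.
Rounded: (193, 213, 255).

(193, 213, 255)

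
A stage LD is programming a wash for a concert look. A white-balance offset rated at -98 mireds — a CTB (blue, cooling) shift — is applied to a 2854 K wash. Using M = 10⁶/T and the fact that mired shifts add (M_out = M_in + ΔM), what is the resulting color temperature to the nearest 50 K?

M_in = 10⁶/2854 = 350.39 mireds.
M_out = 350.39 + (-98) = 252.39 mireds.
T_out = 10⁶/252.39 = 3962.2 K → 3950 K.

3950 K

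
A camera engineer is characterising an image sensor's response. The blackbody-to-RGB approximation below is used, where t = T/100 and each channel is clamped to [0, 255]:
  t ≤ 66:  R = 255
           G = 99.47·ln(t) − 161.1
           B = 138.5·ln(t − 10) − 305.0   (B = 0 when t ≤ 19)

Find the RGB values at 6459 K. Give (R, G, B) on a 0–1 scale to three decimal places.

t = 6459/100 = 64.59; the t ≤ 66 branch applies.
R = 255 by definition for t ≤ 66.
G = 99.47·ln 64.59 − 161.1 = 99.47·4.1681 − 161.1 = 253.497.
B = 138.5·ln(64.59 − 10) − 305.0 = 138.5·ln 54.59 − 305.0 = 138.5·3.9999 − 305.0 = 248.979.
Dividing each by 255: (1.0000, 0.9941, 0.9764) → (1.000, 0.994, 0.976).

(1.000, 0.994, 0.976)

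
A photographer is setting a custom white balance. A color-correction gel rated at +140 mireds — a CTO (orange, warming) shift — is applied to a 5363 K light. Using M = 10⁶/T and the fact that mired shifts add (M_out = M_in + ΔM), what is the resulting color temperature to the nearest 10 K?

3060 K

M_in = 10⁶/5363 = 186.46 mireds.
M_out = 186.46 + (+140) = 326.46 mireds.
T_out = 10⁶/326.46 = 3063.1 K → 3060 K.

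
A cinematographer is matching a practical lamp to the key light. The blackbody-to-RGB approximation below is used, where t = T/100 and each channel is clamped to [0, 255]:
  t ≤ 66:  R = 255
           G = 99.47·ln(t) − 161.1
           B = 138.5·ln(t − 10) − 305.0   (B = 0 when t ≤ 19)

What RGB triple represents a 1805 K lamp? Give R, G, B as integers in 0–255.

t = 1805/100 = 18.05; the t ≤ 66 branch applies.
R = 255 by definition for t ≤ 66.
G = 99.47·ln 18.05 − 161.1 = 99.47·2.8931 − 161.1 = 126.681.
t = 18.05 ≤ 19, so B = 0.
Rounded: (255, 127, 0).

R=255, G=127, B=0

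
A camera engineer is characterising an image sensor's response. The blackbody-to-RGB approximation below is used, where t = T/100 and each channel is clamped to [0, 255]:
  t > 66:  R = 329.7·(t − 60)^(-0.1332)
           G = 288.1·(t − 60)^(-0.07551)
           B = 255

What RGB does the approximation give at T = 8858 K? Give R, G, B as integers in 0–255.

R=211, G=224, B=255

t = 8858/100 = 88.58; the t > 66 branch applies.
R = 329.7·(88.58 − 60)^(-0.1332) = 329.7·28.58^(-0.1332) = 329.7·0.63981 = 210.946.
G = 288.1·(88.58 − 60)^(-0.07551) = 288.1·28.58^(-0.07551) = 288.1·0.77634 = 223.664.
B = 255 by definition for t > 66.
Rounded: (211, 224, 255).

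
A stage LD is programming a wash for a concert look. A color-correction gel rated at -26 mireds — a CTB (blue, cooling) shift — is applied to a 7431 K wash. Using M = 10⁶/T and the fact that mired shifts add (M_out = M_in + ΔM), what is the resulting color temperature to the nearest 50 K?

9200 K

M_in = 10⁶/7431 = 134.57 mireds.
M_out = 134.57 + (-26) = 108.57 mireds.
T_out = 10⁶/108.57 = 9210.5 K → 9200 K.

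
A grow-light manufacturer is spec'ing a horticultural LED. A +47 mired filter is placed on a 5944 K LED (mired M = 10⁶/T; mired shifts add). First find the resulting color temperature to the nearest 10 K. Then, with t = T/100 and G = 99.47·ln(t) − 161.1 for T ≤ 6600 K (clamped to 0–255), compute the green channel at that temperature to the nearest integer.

M_in = 10⁶/5944 = 168.24; M_out = 168.24 + (+47) = 215.24.
T_out = 10⁶/215.24 = 4646.0 K → 4650 K; t = 46.5.
G = 99.47·ln 46.5 − 161.1 = 99.47·3.8395 − 161.1 = 220.810.
Rounded: 221.

221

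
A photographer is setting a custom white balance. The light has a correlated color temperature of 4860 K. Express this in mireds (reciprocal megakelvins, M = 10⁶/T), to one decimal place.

M = 10⁶ / 4860 = 205.761 → 205.8 mireds.

205.8 mireds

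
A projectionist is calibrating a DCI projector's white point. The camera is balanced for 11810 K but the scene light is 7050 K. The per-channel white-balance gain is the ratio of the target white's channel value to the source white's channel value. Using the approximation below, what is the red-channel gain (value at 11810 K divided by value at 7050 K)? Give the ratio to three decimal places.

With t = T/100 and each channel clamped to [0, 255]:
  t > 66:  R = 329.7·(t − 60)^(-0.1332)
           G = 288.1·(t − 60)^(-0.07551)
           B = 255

0.796

At 7050 K (t = 70.5):
  R = 329.7·(70.5 − 60)^(-0.1332) = 329.7·10.5^(-0.1332) = 329.7·0.73110 = 241.044.
At 11810 K (t = 118.1):
  R = 329.7·(118.1 − 60)^(-0.1332) = 329.7·58.1^(-0.1332) = 329.7·0.58212 = 191.925.
Gain = 191.925 / 241.044 = 0.7962 → 0.796.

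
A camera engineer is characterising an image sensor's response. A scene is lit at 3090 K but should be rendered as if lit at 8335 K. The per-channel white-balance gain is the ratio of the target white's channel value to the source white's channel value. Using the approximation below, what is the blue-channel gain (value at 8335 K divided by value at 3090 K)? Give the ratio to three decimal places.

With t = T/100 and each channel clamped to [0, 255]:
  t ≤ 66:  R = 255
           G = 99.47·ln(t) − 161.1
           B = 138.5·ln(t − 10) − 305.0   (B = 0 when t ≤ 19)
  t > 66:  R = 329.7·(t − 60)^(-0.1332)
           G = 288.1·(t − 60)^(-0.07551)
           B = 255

At 3090 K (t = 30.9):
  B = 138.5·ln(30.9 − 10) − 305.0 = 138.5·ln 20.9 − 305.0 = 138.5·3.0397 − 305.0 = 116.005.
At 8335 K (t = 83.35):
  B = 255 by definition for t > 66.
Gain = 255.000 / 116.005 = 2.1982 → 2.198.

2.198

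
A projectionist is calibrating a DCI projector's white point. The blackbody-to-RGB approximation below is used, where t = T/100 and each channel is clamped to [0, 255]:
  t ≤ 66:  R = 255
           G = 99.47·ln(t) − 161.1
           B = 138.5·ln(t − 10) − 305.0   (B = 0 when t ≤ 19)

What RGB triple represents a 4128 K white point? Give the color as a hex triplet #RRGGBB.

#FFD1AC

t = 4128/100 = 41.28; the t ≤ 66 branch applies.
R = 255 by definition for t ≤ 66.
G = 99.47·ln 41.28 − 161.1 = 99.47·3.7204 − 161.1 = 208.966.
B = 138.5·ln(41.28 − 10) − 305.0 = 138.5·ln 31.28 − 305.0 = 138.5·3.4430 − 305.0 = 171.853.
Rounded: (255, 209, 172).
In hex: #FFD1AC.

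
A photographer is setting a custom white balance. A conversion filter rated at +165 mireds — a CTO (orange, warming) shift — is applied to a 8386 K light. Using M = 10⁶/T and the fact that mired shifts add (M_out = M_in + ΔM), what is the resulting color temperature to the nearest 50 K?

3500 K

M_in = 10⁶/8386 = 119.25 mireds.
M_out = 119.25 + (+165) = 284.25 mireds.
T_out = 10⁶/284.25 = 3518.1 K → 3500 K.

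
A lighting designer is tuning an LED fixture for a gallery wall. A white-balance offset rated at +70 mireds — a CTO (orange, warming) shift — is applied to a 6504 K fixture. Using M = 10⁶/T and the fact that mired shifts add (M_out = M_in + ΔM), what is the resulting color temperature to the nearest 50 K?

M_in = 10⁶/6504 = 153.75 mireds.
M_out = 153.75 + (+70) = 223.75 mireds.
T_out = 10⁶/223.75 = 4469.2 K → 4450 K.

4450 K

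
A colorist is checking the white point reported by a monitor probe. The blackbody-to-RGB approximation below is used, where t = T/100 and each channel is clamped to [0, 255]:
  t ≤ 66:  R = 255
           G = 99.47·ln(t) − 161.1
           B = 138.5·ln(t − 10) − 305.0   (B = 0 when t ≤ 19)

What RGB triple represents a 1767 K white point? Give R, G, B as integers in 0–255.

t = 1767/100 = 17.67; the t ≤ 66 branch applies.
R = 255 by definition for t ≤ 66.
G = 99.47·ln 17.67 − 161.1 = 99.47·2.8719 − 161.1 = 124.565.
t = 17.67 ≤ 19, so B = 0.
Rounded: (255, 125, 0).

R=255, G=125, B=0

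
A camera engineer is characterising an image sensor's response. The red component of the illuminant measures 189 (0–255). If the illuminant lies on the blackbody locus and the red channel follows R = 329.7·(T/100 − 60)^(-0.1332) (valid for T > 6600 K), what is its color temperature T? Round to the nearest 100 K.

12500 K

(t − 60)^(-0.1332) = 189/329.7 = 0.57325.
t − 60 = 0.57325^(1/-0.1332) = 0.57325^(-7.508) = 65.199, so t = 125.199.
T = 100·t = 12520 K → 12500 K to the nearest 100 K.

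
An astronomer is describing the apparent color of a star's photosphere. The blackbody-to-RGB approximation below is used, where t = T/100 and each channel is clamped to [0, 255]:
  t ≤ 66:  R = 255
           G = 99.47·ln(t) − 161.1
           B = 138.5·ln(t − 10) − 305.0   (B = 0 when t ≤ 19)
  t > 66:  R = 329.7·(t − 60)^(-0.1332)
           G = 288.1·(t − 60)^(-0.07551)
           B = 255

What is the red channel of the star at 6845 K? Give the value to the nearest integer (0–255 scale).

t = 6845/100 = 68.45; the t > 66 branch applies.
R = 329.7·(68.45 − 60)^(-0.1332) = 329.7·8.45^(-0.1332) = 329.7·0.75256 = 248.120.
Rounded: 248.

248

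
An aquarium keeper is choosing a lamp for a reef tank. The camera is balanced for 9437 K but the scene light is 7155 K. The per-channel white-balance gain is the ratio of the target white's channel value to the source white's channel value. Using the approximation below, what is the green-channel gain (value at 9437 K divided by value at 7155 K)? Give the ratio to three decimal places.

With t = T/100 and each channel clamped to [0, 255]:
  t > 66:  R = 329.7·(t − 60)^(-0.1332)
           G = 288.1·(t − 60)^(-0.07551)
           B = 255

At 7155 K (t = 71.55):
  G = 288.1·(71.55 − 60)^(-0.07551) = 288.1·11.55^(-0.07551) = 288.1·0.83131 = 239.501.
At 9437 K (t = 94.37):
  G = 288.1·(94.37 − 60)^(-0.07551) = 288.1·34.37^(-0.07551) = 288.1·0.76560 = 220.570.
Gain = 220.570 / 239.501 = 0.9210 → 0.921.

0.921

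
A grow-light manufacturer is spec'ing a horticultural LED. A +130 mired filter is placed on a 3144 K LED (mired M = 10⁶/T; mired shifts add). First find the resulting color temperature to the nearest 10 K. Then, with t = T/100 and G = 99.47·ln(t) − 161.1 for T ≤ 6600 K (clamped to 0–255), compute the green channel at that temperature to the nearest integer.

148

M_in = 10⁶/3144 = 318.07; M_out = 318.07 + (+130) = 448.07.
T_out = 10⁶/448.07 = 2231.8 K → 2230 K; t = 22.3.
G = 99.47·ln 22.3 − 161.1 = 99.47·3.1046 − 161.1 = 147.713.
Rounded: 148.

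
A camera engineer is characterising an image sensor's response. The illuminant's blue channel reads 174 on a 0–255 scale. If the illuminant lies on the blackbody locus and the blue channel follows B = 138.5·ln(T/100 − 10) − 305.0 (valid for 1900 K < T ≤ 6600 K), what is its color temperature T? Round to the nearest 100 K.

ln(t − 10) = (174 + 305.0) / 138.5 = 3.4585.
t − 10 = e^3.4585 = 31.769, so t = 41.769.
T = 100·t = 4177 K → 4200 K to the nearest 100 K.

4200 K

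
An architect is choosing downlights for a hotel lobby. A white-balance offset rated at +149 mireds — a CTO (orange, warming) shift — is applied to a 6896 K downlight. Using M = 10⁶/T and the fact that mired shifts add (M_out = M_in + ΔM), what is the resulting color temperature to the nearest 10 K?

3400 K

M_in = 10⁶/6896 = 145.01 mireds.
M_out = 145.01 + (+149) = 294.01 mireds.
T_out = 10⁶/294.01 = 3401.2 K → 3400 K.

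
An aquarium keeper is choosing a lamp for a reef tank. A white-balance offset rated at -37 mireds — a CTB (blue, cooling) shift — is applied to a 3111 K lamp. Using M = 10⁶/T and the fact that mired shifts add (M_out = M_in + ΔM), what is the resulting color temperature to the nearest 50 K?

M_in = 10⁶/3111 = 321.44 mireds.
M_out = 321.44 + (-37) = 284.44 mireds.
T_out = 10⁶/284.44 = 3515.7 K → 3500 K.

3500 K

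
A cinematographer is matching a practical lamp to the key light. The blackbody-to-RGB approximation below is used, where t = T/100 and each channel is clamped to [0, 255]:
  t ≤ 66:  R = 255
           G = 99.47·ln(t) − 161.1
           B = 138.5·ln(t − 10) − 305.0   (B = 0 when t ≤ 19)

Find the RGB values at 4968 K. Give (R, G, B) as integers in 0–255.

t = 4968/100 = 49.68; the t ≤ 66 branch applies.
R = 255 by definition for t ≤ 66.
G = 99.47·ln 49.68 − 161.1 = 99.47·3.9056 − 161.1 = 227.390.
B = 138.5·ln(49.68 − 10) − 305.0 = 138.5·ln 39.68 − 305.0 = 138.5·3.6808 − 305.0 = 204.797.
Rounded: (255, 227, 205).

(255, 227, 205)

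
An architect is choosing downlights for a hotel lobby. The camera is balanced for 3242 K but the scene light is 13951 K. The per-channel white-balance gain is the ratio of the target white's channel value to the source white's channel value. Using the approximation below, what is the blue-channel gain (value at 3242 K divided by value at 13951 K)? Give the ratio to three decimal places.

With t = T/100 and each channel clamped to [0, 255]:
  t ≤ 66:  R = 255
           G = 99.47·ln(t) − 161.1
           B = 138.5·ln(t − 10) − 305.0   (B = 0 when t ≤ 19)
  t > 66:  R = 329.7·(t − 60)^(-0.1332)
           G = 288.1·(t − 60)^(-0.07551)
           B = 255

At 13951 K (t = 139.51):
  B = 255 by definition for t > 66.
At 3242 K (t = 32.42):
  B = 138.5·ln(32.42 − 10) − 305.0 = 138.5·ln 22.42 − 305.0 = 138.5·3.1100 − 305.0 = 125.729.
Gain = 125.729 / 255.000 = 0.4931 → 0.493.

0.493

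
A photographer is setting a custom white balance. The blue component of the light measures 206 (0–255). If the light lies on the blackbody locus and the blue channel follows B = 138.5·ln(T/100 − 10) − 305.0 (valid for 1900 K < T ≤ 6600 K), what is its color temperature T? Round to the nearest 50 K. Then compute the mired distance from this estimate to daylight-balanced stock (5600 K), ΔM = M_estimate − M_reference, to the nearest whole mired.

+21 mireds

ln(t − 10) = (206 + 305.0) / 138.5 = 3.6895.
t − 10 = e^3.6895 = 40.026, so t = 50.026.
T = 100·t = 5003 K → 5000 K to the nearest 50 K.
M_estimate = 10⁶/5000 = 200.00; M_reference = 10⁶/5600 = 178.57.
ΔM = 200.00 − 178.57 = 21.43 → +21 mireds.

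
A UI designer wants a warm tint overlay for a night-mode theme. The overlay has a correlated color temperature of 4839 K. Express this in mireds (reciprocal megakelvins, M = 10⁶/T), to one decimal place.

M = 10⁶ / 4839 = 206.654 → 206.7 mireds.

206.7 mireds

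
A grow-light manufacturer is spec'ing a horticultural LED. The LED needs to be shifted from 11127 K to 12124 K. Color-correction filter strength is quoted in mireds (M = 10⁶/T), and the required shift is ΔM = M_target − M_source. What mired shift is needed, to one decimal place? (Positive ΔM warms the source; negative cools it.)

M_source = 10⁶/11127 = 89.871; M_target = 10⁶/12124 = 82.481.
ΔM = 82.481 − 89.871 = -7.390 → -7.4 mireds, a cooling shift.

-7.4 mireds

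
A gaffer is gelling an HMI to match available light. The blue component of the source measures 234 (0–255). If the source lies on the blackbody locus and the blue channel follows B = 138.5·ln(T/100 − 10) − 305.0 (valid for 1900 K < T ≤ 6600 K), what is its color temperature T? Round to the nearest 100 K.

ln(t − 10) = (234 + 305.0) / 138.5 = 3.8917.
t − 10 = e^3.8917 = 48.994, so t = 58.994.
T = 100·t = 5899 K → 5900 K to the nearest 100 K.

5900 K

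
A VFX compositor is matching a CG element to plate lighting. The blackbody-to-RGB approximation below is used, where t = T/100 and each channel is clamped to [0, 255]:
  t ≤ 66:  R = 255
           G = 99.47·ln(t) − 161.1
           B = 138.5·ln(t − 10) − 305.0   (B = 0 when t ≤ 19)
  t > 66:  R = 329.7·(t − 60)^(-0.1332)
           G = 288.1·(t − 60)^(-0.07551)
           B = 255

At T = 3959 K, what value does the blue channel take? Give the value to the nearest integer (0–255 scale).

t = 3959/100 = 39.59; the t ≤ 66 branch applies.
B = 138.5·ln(39.59 − 10) − 305.0 = 138.5·ln 29.59 − 305.0 = 138.5·3.3874 − 305.0 = 164.160.
Rounded: 164.

164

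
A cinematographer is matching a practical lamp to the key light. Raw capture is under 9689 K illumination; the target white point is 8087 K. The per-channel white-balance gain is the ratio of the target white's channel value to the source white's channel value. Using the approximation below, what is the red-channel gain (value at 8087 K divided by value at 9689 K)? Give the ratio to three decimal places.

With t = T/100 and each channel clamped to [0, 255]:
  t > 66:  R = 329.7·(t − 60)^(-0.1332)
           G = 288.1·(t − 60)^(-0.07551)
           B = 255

At 9689 K (t = 96.89):
  R = 329.7·(96.89 − 60)^(-0.1332) = 329.7·36.89^(-0.1332) = 329.7·0.61843 = 203.895.
At 8087 K (t = 80.87):
  R = 329.7·(80.87 − 60)^(-0.1332) = 329.7·20.87^(-0.1332) = 329.7·0.66717 = 219.968.
Gain = 219.968 / 203.895 = 1.0788 → 1.079.

1.079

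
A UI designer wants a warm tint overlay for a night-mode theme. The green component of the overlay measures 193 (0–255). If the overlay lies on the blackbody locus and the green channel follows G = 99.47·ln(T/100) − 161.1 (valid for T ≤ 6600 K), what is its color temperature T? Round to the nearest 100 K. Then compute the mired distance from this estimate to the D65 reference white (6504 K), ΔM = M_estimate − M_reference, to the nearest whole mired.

ln t = (193 + 161.1) / 99.47 = 3.5599.
t = e^3.5599 = 35.159.
T = 100·t = 3516 K → 3500 K to the nearest 100 K.
M_estimate = 10⁶/3500 = 285.71; M_reference = 10⁶/6504 = 153.75.
ΔM = 285.71 − 153.75 = 131.96 → +132 mireds.

+132 mireds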